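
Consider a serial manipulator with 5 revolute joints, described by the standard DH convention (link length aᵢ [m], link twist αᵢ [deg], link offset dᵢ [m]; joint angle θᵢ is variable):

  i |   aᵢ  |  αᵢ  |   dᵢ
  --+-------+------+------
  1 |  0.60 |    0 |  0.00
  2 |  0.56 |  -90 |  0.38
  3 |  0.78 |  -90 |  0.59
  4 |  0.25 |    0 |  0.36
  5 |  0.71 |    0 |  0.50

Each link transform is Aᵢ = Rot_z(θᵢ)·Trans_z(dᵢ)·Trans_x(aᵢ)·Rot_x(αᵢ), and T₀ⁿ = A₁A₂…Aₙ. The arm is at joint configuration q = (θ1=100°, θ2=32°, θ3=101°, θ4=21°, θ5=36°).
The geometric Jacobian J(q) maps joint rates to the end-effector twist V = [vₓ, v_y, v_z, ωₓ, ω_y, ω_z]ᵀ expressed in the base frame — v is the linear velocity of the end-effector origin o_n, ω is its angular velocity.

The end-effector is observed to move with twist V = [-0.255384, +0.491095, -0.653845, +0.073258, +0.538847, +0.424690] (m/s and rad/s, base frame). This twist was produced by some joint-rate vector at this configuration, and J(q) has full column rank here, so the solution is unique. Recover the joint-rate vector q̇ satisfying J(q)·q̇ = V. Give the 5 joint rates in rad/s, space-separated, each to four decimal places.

0.0760 0.4170 -0.4150 0.1890 -0.5470

o_n = [0.3354, 0.2448, -0.8303]
J₁: ẑ×o_n = [-0.2448, 0.3354, 0.0000], ω = ẑ
J2: z=[0.0000, 0.0000, 1.0000] o=[-0.1042, 0.5909, 0.0000] → [0.3461, 0.4396, -0.0000, 0.0000, 0.0000, 1.0000]
J3: z=[-0.7431, -0.6691, 0.0000] o=[-0.4789, 1.0070, 0.3800] → [0.8098, -0.8994, 1.1113, -0.7431, -0.6691, 0.0000]
J4: z=[0.6568, -0.7295, 0.1908] o=[-0.8178, 0.5017, -0.3857] → [0.3734, 0.5121, 0.6725, 0.6568, -0.7295, 0.1908]
J5: z=[0.6568, -0.7295, 0.1908] o=[-0.4849, 0.2659, -0.5461] → [0.2113, 0.3432, 0.5845, 0.6568, -0.7295, 0.1908]
q̇ = J⁺·V = [0.0760, 0.4170, -0.4150, 0.1890, -0.5470]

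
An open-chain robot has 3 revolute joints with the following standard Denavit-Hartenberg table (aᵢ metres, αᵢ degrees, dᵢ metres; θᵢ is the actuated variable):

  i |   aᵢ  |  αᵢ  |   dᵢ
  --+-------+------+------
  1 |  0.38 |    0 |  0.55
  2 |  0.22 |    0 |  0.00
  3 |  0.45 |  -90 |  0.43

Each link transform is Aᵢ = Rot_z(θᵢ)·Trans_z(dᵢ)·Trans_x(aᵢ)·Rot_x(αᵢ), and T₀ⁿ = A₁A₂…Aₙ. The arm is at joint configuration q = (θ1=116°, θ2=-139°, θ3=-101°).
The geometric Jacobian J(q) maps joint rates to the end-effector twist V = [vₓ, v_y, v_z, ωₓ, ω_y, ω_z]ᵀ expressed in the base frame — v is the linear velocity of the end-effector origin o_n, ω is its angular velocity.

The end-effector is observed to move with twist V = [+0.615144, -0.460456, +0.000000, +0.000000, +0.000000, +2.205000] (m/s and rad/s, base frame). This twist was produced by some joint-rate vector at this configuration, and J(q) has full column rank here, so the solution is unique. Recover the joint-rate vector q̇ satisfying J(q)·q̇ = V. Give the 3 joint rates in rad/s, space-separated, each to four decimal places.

o_n = [-0.2157, -0.1175, 0.9800]
J₁: ẑ×o_n = [0.1175, -0.2157, 0.0000], ω = ẑ
J2: z=[0.0000, 0.0000, 1.0000] o=[-0.1666, 0.3415, 0.5500] → [0.4590, -0.0491, 0.0000, 0.0000, 0.0000, 1.0000]
J3: z=[0.0000, 0.0000, 1.0000] o=[0.0359, 0.2556, 0.5500] → [0.3731, -0.2516, 0.0000, 0.0000, 0.0000, 1.0000]
q̇ = J⁺·V = [0.9140, 0.3040, 0.9870]

0.9140 0.3040 0.9870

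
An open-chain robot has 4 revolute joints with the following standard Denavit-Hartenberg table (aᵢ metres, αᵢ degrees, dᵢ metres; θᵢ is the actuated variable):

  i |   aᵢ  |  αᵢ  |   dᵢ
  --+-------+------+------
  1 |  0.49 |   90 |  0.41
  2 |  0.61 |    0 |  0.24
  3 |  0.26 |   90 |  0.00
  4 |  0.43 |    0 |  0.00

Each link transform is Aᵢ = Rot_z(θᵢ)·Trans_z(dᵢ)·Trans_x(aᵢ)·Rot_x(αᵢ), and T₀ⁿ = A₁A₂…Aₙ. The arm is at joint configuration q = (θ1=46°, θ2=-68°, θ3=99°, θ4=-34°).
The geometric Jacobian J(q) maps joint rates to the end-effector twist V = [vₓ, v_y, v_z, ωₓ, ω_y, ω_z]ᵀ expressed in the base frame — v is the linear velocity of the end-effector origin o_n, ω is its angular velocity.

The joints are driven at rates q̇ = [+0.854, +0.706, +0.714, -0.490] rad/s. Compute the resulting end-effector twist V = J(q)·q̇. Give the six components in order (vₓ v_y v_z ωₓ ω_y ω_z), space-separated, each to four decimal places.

o_n = [0.8659, 0.8973, 0.1619]
J₁: ẑ×o_n = [-0.8973, 0.8659, 0.0000], ω = ẑ
J2: z=[0.7193, -0.6947, 0.0000] o=[0.3404, 0.3525, 0.4100] → [0.1723, 0.1784, 0.7569, 0.7193, -0.6947, 0.0000]
J3: z=[0.7193, -0.6947, 0.0000] o=[0.6718, 0.3501, -0.1556] → [-0.2206, -0.2284, 0.5284, 0.7193, -0.6947, 0.0000]
J4: z=[0.3578, 0.3705, -0.8572] o=[0.8266, 0.5104, -0.0217] → [0.3996, -0.0994, 0.1238, 0.3578, 0.3705, -0.8572]
V = J·q̇ = [-0.9979, 0.7511, 0.8510, 0.8462, -1.1680, 1.2740]

-0.9979 0.7511 0.8510 0.8462 -1.1680 1.2740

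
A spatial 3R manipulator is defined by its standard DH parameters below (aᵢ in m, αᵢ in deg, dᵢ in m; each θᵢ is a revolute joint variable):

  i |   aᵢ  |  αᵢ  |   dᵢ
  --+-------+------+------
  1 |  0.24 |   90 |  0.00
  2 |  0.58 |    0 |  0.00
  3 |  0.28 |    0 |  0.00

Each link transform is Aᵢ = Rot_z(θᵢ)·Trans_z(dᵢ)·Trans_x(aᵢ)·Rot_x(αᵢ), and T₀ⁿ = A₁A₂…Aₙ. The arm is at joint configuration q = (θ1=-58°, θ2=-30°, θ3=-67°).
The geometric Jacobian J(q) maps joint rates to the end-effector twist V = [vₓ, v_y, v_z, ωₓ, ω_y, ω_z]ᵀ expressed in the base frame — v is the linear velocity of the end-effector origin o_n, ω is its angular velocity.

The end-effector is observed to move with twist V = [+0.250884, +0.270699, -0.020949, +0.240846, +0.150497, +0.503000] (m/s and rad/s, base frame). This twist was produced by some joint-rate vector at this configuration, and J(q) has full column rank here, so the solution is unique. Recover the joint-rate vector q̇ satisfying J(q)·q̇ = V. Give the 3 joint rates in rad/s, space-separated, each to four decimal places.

0.5030 -0.0610 -0.2230

o_n = [0.3753, -0.6006, -0.5679]
J₁: ẑ×o_n = [0.6006, 0.3753, -0.0000], ω = ẑ
J2: z=[-0.8480, -0.5299, 0.0000] o=[0.1272, -0.2035, 0.0000] → [0.3009, -0.4816, 0.4682, -0.8480, -0.5299, 0.0000]
J3: z=[-0.8480, -0.5299, 0.0000] o=[0.3934, -0.6295, -0.2900] → [0.1473, -0.2357, -0.0341, -0.8480, -0.5299, 0.0000]
q̇ = J⁺·V = [0.5030, -0.0610, -0.2230]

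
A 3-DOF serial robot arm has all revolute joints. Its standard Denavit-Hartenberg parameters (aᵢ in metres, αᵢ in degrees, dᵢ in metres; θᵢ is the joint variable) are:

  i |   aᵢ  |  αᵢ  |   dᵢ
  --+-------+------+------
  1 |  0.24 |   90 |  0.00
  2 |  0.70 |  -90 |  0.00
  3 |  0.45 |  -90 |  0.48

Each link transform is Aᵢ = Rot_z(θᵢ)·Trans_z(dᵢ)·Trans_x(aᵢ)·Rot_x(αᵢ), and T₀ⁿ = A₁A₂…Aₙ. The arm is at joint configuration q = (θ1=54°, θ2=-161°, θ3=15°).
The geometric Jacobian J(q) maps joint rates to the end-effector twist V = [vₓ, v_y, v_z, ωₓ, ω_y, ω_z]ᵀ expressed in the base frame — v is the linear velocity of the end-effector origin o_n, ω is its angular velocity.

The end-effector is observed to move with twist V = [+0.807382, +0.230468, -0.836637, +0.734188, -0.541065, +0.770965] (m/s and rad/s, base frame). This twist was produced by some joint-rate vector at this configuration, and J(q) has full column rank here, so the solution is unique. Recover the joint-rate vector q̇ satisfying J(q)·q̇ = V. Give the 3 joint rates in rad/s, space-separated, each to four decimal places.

o_n = [-0.4919, -0.4789, -0.8233]
J₁: ẑ×o_n = [0.4789, -0.4919, 0.0000], ω = ẑ
J2: z=[0.8090, -0.5878, 0.0000] o=[0.1411, 0.1942, 0.0000] → [0.4839, 0.6660, -0.9166, 0.8090, -0.5878, 0.0000]
J3: z=[0.1914, 0.2634, -0.9455] o=[-0.2480, -0.3413, -0.2279] → [-0.2869, 0.3446, 0.0379, 0.1914, 0.2634, -0.9455]
q̇ = J⁺·V = [0.7530, 0.9120, -0.0190]

0.7530 0.9120 -0.0190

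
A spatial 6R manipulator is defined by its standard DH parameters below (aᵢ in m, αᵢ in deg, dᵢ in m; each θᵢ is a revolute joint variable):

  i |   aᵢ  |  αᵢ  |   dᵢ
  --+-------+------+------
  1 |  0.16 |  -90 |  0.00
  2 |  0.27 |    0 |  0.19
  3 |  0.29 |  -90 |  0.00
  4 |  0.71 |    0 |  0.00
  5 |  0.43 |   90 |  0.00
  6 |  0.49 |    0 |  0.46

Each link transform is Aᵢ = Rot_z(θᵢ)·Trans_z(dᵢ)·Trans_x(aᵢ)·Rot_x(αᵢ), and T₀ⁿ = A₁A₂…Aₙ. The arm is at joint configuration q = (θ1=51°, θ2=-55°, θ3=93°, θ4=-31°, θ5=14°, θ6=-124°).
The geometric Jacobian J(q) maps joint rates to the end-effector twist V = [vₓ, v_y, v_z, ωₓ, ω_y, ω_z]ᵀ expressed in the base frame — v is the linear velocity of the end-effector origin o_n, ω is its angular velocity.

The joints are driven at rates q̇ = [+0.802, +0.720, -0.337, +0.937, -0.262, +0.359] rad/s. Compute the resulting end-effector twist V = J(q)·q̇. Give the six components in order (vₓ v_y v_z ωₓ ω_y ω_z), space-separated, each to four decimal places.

o_n = [-0.0007, 1.6536, -0.0210]
J₁: ẑ×o_n = [-1.6536, -0.0007, 0.0000], ω = ẑ
J2: z=[-0.7771, 0.6293, 0.0000] o=[0.1007, 0.1243, 0.0000] → [-0.0132, -0.0163, -1.1246, -0.7771, 0.6293, 0.0000]
J3: z=[-0.7771, 0.6293, 0.0000] o=[0.0505, 0.3643, 0.2212] → [-0.1524, -0.1882, -0.9698, -0.7771, 0.6293, 0.0000]
J4: z=[-0.3874, -0.4785, -0.7880] o=[0.1943, 0.5419, 0.0426] → [0.9065, 0.1290, -0.5240, -0.3874, -0.4785, -0.7880]
J5: z=[-0.3874, -0.4785, -0.7880] o=[0.2119, 1.1447, -0.3321] → [0.2522, 0.2881, -0.2989, -0.3874, -0.4785, -0.7880]
J6: z=[-0.8882, 0.4228, 0.1800] o=[0.3182, 1.4756, -0.5852] → [0.2065, 0.4437, -0.0233, -0.8882, 0.4228, 0.1800]
V = J·q̇ = [-0.4269, 0.2558, -0.9040, -0.8780, 0.0698, 0.3347]

-0.4269 0.2558 -0.9040 -0.8780 0.0698 0.3347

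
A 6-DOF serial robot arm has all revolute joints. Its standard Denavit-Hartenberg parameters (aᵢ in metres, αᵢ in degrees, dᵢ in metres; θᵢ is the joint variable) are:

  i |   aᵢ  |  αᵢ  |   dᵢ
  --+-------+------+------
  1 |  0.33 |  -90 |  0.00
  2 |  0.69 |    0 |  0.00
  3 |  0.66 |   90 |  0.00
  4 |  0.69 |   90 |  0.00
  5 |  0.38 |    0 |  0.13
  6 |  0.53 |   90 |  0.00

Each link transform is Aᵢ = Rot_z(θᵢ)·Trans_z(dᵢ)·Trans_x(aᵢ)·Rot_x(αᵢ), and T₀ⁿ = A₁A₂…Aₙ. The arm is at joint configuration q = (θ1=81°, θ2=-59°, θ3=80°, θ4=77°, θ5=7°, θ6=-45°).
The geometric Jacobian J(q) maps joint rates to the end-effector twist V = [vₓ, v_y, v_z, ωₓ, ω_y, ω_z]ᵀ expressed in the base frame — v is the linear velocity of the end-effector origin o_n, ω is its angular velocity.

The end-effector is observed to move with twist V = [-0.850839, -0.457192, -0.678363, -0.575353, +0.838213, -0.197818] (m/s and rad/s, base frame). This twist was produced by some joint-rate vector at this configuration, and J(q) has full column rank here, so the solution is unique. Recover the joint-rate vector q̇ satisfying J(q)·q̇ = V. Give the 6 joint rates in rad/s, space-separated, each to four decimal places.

o_n = [-1.1449, 1.8329, -0.0716]
J₁: ẑ×o_n = [-1.8329, -1.1449, 0.0000], ω = ẑ
J2: z=[-0.9877, 0.1564, 0.0000] o=[0.0516, 0.3259, 0.0000] → [-0.0112, -0.0707, -1.3013, -0.9877, 0.1564, 0.0000]
J3: z=[-0.9877, 0.1564, 0.0000] o=[0.1072, 0.6769, 0.5914] → [-0.1037, -0.6548, -0.9459, -0.9877, 0.1564, 0.0000]
J4: z=[0.0561, 0.3540, 0.9336] o=[0.2036, 1.2855, 0.3549] → [-0.6620, -1.2350, 0.5080, 0.0561, 0.3540, 0.9336]
J5: z=[0.3645, 0.8633, -0.3492] o=[-0.4378, 1.5338, 0.2993] → [-0.2157, 0.3821, 0.7195, 0.3645, 0.8633, -0.3492]
J6: z=[0.3645, 0.8633, -0.3492] o=[-0.7384, 1.7982, 0.2667] → [-0.2799, 0.2652, 0.3636, 0.3645, 0.8633, -0.3492]
q̇ = J⁺·V = [0.3650, -0.0060, 0.9110, -0.2610, -0.0680, 0.9820]

0.3650 -0.0060 0.9110 -0.2610 -0.0680 0.9820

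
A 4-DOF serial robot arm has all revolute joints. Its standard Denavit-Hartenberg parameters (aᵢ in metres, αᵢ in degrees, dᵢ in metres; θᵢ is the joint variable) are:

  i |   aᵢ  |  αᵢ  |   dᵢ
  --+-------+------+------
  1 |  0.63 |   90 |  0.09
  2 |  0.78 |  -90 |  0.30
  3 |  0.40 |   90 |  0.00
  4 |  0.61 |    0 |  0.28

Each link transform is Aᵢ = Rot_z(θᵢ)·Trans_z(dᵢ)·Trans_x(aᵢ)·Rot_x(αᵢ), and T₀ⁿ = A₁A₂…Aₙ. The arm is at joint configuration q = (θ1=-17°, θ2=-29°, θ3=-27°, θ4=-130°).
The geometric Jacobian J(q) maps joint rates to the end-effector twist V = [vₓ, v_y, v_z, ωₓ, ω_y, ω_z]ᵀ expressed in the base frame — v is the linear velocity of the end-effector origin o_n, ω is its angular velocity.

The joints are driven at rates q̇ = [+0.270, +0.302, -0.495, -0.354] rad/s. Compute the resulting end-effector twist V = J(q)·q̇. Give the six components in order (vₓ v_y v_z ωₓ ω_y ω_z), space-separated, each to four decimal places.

o_n = [0.7761, -0.8156, -0.6386]
J₁: ẑ×o_n = [0.8156, 0.7761, -0.0000], ω = ẑ
J2: z=[-0.2924, -0.9563, 0.0000] o=[0.6025, -0.1842, 0.0900] → [0.6968, -0.2130, 0.3506, -0.2924, -0.9563, 0.0000]
J3: z=[0.4636, -0.1417, 0.8746] o=[1.1672, -0.6705, -0.2882] → [0.1766, -0.1795, -0.1227, 0.4636, -0.1417, 0.8746]
J4: z=[-0.6402, -0.7360, 0.2201] o=[1.4122, -0.9353, -0.4609] → [0.1044, -0.2538, -0.5448, -0.6402, -0.7360, 0.2201]
V = J·q̇ = [0.3063, 0.3239, 0.3595, -0.0912, 0.0419, -0.2409]

0.3063 0.3239 0.3595 -0.0912 0.0419 -0.2409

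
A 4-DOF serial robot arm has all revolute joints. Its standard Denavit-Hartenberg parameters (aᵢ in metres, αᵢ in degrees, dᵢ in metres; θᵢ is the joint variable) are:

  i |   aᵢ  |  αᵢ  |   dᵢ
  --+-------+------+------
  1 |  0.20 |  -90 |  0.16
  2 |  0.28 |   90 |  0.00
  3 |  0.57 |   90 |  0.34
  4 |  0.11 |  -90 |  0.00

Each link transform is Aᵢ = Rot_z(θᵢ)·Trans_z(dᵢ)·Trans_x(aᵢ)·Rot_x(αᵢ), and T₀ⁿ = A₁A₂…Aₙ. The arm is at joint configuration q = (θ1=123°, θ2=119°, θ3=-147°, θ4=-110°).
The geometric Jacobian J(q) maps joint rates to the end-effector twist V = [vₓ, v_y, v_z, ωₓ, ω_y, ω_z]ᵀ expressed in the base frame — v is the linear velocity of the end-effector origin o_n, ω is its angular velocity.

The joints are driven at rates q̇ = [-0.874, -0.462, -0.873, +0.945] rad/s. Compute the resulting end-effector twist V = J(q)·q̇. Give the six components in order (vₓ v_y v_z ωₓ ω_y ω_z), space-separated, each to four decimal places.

o_n = [-0.0224, 0.5669, 0.1909]
J₁: ẑ×o_n = [-0.5669, -0.0224, 0.0000], ω = ẑ
J2: z=[-0.8387, -0.5446, 0.0000] o=[-0.1089, 0.1677, 0.1600] → [-0.0168, 0.0259, -0.2877, -0.8387, -0.5446, 0.0000]
J3: z=[-0.4764, 0.7335, -0.4848] o=[-0.0350, 0.0539, -0.0849] → [0.4510, 0.1253, -0.2536, -0.4764, 0.7335, -0.4848]
J4: z=[-0.8472, -0.2353, 0.4764] o=[-0.0628, 0.6667, 0.1684] → [0.0422, 0.0383, 0.0941, -0.8472, -0.2353, 0.4764]
V = J·q̇ = [0.1494, -0.0655, 0.4432, 0.0027, -0.6111, -0.0006]

0.1494 -0.0655 0.4432 0.0027 -0.6111 -0.0006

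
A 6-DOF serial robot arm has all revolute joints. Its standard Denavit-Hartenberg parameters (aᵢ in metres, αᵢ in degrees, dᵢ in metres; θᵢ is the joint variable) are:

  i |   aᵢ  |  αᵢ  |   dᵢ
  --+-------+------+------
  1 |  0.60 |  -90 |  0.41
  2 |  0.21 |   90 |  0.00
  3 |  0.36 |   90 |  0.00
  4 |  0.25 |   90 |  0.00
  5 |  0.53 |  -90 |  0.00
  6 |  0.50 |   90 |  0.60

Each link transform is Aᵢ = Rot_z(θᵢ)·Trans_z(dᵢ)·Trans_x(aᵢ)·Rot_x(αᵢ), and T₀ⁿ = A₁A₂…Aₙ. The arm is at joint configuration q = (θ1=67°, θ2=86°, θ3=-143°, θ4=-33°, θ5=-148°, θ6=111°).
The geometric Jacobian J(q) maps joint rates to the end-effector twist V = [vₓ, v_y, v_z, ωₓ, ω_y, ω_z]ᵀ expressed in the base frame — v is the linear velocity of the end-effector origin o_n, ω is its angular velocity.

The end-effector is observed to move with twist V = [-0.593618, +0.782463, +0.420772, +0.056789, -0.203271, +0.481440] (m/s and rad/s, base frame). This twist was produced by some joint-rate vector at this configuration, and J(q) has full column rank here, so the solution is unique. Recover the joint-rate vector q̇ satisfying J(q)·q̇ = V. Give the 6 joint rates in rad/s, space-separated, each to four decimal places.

o_n = [1.3051, 0.3592, 0.4705]
J₁: ẑ×o_n = [-0.3592, 1.3051, 0.0000], ω = ẑ
J2: z=[-0.9205, 0.3907, 0.0000] o=[0.2344, 0.5523, 0.4100] → [0.0236, 0.0557, -0.2406, -0.9205, 0.3907, 0.0000]
J3: z=[0.3898, 0.9183, 0.0698] o=[0.2402, 0.5658, 0.2005] → [0.2623, -0.0310, -1.0584, 0.3898, 0.9183, 0.0698]
J4: z=[-0.7516, 0.2734, 0.6003] o=[0.4318, 0.4627, 0.4873] → [0.0575, 0.5117, -0.1610, -0.7516, 0.2734, 0.6003]
J5: z=[-0.6168, -0.6141, -0.4924] o=[0.4903, 0.2776, 0.6449] → [0.1472, -0.5088, 0.4501, -0.6168, -0.6141, -0.4924]
J6: z=[0.7614, -0.6242, -0.1752] o=[0.5961, 0.5336, 0.1930] → [-0.2038, -0.3355, 0.3097, 0.7614, -0.6242, -0.1752]
q̇ = J⁺·V = [0.5220, 0.9080, -0.7800, -0.5730, -0.8420, 0.3240]

0.5220 0.9080 -0.7800 -0.5730 -0.8420 0.3240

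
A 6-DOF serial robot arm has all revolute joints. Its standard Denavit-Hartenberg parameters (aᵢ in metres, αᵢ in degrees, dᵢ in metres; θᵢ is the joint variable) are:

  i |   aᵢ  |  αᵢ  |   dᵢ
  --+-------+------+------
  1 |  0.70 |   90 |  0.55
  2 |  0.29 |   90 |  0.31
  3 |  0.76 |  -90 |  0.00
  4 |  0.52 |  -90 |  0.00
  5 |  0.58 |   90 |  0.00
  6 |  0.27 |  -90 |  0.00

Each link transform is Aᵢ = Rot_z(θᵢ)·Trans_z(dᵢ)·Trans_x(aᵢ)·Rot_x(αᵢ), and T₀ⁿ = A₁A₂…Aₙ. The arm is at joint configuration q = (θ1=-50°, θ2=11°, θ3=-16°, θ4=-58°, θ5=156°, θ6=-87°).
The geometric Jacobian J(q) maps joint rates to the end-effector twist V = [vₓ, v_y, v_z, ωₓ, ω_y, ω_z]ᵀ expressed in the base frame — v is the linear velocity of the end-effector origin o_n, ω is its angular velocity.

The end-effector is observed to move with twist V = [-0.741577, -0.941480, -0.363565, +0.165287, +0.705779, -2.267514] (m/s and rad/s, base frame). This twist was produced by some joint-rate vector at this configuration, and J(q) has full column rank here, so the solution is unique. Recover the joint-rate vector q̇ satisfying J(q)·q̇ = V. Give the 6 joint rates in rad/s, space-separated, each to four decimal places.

-0.9650 -0.4220 0.6300 0.0190 -0.8130 0.3910

o_n = [0.9711, -1.0556, 0.5666]
J₁: ẑ×o_n = [1.0556, 0.9711, -0.0000], ω = ẑ
J2: z=[-0.7660, -0.6428, 0.0000] o=[0.4500, -0.5362, 0.5500] → [-0.0106, 0.0127, 0.7329, -0.7660, -0.6428, 0.0000]
J3: z=[0.1226, -0.1462, -0.9816] o=[0.3955, -0.9536, 0.6053] → [-0.0945, -0.5603, 0.0716, 0.1226, -0.1462, -0.9816]
J4: z=[-0.5624, -0.8252, 0.0526] o=[1.0169, -1.3683, 0.7447] → [0.1306, -0.1026, -0.2136, -0.5624, -0.8252, 0.0526]
J5: z=[0.6284, -0.3853, 0.6757] o=[1.2963, -1.5831, 0.3624] → [-0.4351, -0.3480, 0.2062, 0.6284, -0.3853, 0.6757]
J6: z=[0.7324, 0.5858, -0.3471] o=[1.1443, -1.1695, 0.7396] → [-0.0618, 0.1868, 0.1849, 0.7324, 0.5858, -0.3471]
q̇ = J⁺·V = [-0.9650, -0.4220, 0.6300, 0.0190, -0.8130, 0.3910]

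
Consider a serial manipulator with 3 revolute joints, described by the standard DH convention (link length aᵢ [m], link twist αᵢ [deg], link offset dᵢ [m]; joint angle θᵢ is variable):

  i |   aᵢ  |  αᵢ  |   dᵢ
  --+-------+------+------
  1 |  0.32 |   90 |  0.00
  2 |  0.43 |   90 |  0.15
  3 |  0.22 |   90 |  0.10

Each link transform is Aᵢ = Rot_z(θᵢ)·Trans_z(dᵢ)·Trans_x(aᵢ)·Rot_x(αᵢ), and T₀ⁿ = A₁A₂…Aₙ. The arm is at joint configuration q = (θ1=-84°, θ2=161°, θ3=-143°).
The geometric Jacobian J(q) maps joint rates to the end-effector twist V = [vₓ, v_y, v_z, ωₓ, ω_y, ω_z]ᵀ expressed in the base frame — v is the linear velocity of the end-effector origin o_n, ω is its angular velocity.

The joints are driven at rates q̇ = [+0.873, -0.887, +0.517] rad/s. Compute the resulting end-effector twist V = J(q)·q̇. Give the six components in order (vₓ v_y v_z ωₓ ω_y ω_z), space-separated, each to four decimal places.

o_n = [-0.0058, -0.1133, 0.1773]
J₁: ẑ×o_n = [0.1133, -0.0058, 0.0000], ω = ẑ
J2: z=[-0.9945, -0.1045, 0.0000] o=[0.0334, -0.3182, 0.0000] → [-0.0185, 0.1764, -0.2079, -0.9945, -0.1045, 0.0000]
J3: z=[0.0340, -0.3238, 0.9455] o=[-0.1582, 0.0704, 0.1400] → [0.1617, 0.1429, 0.0431, 0.0340, -0.3238, 0.9455]
V = J·q̇ = [0.1990, -0.0876, 0.2067, 0.8997, -0.0747, 1.3618]

0.1990 -0.0876 0.2067 0.8997 -0.0747 1.3618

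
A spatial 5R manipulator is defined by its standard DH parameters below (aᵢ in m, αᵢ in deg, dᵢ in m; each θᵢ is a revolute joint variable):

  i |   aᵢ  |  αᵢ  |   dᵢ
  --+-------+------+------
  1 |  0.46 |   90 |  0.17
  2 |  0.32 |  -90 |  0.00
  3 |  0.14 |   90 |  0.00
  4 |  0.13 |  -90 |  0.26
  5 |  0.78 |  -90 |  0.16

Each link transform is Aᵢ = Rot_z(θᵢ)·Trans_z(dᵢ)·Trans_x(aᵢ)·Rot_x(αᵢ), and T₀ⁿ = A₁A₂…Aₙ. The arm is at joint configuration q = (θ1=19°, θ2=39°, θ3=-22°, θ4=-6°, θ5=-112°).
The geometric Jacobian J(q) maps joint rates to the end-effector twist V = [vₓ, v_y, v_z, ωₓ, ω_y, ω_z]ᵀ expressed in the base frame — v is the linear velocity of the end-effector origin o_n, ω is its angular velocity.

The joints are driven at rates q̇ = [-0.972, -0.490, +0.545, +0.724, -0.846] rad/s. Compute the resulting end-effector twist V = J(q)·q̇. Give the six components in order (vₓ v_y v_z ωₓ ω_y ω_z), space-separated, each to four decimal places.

-0.8336 -0.2848 -0.0164 -0.0350 -0.1687 -1.4246

o_n = [0.5878, -0.7599, 0.2738]
J₁: ẑ×o_n = [0.7599, 0.5878, -0.0000], ω = ẑ
J2: z=[0.3256, -0.9455, 0.0000] o=[0.4349, 0.1498, 0.1700] → [-0.0981, -0.0338, -0.1517, 0.3256, -0.9455, 0.0000]
J3: z=[-0.5950, -0.2049, 0.7771] o=[0.6701, 0.2307, 0.3714] → [0.7899, -0.1220, 0.5726, -0.5950, -0.2049, 0.7771]
J4: z=[0.0266, -0.9715, -0.2357] o=[0.7825, 0.2140, 0.4531] → [-0.0554, 0.0507, -0.2151, 0.0266, -0.9715, -0.2357]
J5: z=[-0.5078, -0.2163, 0.8339] o=[0.9014, -0.0513, 0.4567] → [0.6305, -0.3544, 0.2920, -0.5078, -0.2163, 0.8339]
V = J·q̇ = [-0.8336, -0.2848, -0.0164, -0.0350, -0.1687, -1.4246]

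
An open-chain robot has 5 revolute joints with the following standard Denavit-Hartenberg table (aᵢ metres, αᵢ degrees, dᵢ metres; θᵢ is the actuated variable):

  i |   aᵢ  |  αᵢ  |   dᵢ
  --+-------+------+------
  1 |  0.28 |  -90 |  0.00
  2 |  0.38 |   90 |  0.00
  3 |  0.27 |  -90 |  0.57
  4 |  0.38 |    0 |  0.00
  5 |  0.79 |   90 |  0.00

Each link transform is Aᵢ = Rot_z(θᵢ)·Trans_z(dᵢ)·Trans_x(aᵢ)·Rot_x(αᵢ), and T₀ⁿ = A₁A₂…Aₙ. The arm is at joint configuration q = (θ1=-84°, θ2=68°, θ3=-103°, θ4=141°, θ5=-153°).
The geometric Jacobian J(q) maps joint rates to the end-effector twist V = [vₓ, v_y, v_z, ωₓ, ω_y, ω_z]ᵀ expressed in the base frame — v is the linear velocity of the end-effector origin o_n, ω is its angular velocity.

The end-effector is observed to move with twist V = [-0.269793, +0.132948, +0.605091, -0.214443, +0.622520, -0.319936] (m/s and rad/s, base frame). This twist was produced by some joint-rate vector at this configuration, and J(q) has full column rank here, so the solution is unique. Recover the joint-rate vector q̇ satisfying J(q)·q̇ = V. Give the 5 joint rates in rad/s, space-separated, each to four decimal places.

-0.5410 -0.2510 -0.5120 0.1250 -0.5820

o_n = [-0.6387, -0.8901, -0.0110]
J₁: ẑ×o_n = [0.8901, -0.6387, 0.0000], ω = ẑ
J2: z=[0.9945, 0.1045, 0.0000] o=[0.0293, -0.2785, 0.0000] → [-0.0011, 0.0109, -0.5384, 0.9945, 0.1045, 0.0000]
J3: z=[0.0969, -0.9221, 0.3746] o=[0.0441, -0.4200, -0.3523] → [-0.1387, -0.2889, -0.6752, 0.0969, -0.9221, 0.3746]
J4: z=[-0.1856, -0.3865, -0.9034] o=[-0.1646, -0.9505, -0.0825] → [0.0270, 0.4416, -0.1945, -0.1856, -0.3865, -0.9034]
J5: z=[-0.1856, -0.3865, -0.9034] o=[0.1010, -0.7247, -0.2337] → [-0.2355, 0.7096, -0.2552, -0.1856, -0.3865, -0.9034]
q̇ = J⁺·V = [-0.5410, -0.2510, -0.5120, 0.1250, -0.5820]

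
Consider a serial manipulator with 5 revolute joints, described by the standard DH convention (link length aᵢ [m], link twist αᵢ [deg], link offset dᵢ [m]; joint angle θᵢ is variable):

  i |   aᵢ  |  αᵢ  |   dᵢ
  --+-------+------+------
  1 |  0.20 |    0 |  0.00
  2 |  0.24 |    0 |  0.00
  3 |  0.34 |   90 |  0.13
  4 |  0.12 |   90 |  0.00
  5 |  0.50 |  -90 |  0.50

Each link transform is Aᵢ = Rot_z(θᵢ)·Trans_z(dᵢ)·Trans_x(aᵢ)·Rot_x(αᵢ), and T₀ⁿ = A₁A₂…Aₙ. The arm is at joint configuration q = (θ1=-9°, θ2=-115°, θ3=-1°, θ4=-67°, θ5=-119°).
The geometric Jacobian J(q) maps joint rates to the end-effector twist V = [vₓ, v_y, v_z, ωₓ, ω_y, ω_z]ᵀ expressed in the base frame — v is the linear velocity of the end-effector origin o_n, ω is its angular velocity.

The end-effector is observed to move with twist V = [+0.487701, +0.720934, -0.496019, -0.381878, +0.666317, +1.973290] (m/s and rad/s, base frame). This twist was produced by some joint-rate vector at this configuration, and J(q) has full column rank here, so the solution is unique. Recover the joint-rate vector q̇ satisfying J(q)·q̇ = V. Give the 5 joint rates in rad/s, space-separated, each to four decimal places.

0.3330 0.8510 0.9280 0.6950 0.3550

o_n = [0.5180, -0.3434, 0.0473]
J₁: ẑ×o_n = [0.3434, 0.5180, -0.0000], ω = ẑ
J2: z=[0.0000, 0.0000, 1.0000] o=[0.1975, -0.0313, 0.0000] → [0.3121, 0.3204, -0.0000, 0.0000, 0.0000, 1.0000]
J3: z=[0.0000, 0.0000, 1.0000] o=[0.0633, -0.2303, 0.0000] → [0.1131, 0.4546, -0.0000, 0.0000, 0.0000, 1.0000]
J4: z=[-0.8192, 0.5736, 0.0000] o=[-0.1317, -0.5088, 0.1300] → [-0.0474, -0.0677, -0.5081, -0.8192, 0.5736, 0.0000]
J5: z=[0.5280, 0.7540, -0.3907] o=[-0.1586, -0.5472, 0.0195] → [0.1006, -0.2790, -0.4025, 0.5280, 0.7540, -0.3907]
q̇ = J⁺·V = [0.3330, 0.8510, 0.9280, 0.6950, 0.3550]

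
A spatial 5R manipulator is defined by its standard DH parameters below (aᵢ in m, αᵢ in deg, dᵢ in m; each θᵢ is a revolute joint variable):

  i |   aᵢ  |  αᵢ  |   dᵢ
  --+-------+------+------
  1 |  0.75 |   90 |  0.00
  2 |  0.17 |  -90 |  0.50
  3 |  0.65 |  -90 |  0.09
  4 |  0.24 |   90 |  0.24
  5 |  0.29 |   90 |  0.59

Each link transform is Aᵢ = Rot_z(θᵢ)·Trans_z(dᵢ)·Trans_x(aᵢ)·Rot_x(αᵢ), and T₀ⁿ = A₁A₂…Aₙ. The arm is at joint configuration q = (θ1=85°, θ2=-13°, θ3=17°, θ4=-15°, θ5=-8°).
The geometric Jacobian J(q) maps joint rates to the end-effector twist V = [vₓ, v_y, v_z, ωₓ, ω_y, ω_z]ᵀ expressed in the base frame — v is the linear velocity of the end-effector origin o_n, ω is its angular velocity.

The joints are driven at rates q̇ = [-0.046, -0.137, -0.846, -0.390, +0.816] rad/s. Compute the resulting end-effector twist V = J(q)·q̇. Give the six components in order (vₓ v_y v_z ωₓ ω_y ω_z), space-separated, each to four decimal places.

0.7187 0.1498 -0.0487 0.2880 -0.1243 -0.0825

o_n = [0.1870, 1.9670, 0.5343]
J₁: ẑ×o_n = [-1.9670, 0.1870, 0.0000], ω = ẑ
J2: z=[0.9962, -0.0872, 0.0000] o=[0.0654, 0.7471, 0.0000] → [-0.0466, -0.5323, 1.2258, 0.9962, -0.0872, 0.0000]
J3: z=[0.0196, 0.2241, 0.9744] o=[0.5779, 0.8686, -0.0382] → [-0.9419, -0.3922, 0.1091, 0.0196, 0.2241, 0.9744]
J4: z=[-0.9775, -0.2004, 0.0658] o=[0.4431, 1.5087, -0.0904] → [-0.1554, 0.5938, -0.4993, -0.9775, -0.2004, 0.0658]
J5: z=[0.0733, -0.0304, 0.9968] o=[0.1611, 1.6956, -0.0639] → [-0.2887, -0.0180, 0.0207, 0.0733, -0.0304, 0.9968]
V = J·q̇ = [0.7187, 0.1498, -0.0487, 0.2880, -0.1243, -0.0825]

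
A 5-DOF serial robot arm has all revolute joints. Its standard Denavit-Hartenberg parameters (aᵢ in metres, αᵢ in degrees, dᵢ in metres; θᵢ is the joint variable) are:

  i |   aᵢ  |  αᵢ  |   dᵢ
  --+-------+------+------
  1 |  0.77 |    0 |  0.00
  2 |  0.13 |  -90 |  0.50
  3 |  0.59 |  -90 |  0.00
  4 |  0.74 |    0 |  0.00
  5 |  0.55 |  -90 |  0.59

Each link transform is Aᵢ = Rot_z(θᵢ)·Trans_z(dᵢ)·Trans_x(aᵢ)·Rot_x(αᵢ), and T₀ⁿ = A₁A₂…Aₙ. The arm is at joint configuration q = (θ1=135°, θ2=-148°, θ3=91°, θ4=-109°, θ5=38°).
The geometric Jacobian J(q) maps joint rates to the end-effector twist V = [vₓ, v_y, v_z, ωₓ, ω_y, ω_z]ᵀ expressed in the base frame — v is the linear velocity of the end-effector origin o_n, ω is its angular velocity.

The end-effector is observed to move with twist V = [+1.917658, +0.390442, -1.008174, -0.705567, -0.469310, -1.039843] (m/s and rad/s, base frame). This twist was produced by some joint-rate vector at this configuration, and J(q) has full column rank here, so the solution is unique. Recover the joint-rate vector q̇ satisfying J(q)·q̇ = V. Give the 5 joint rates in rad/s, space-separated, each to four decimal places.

o_n = [-0.7272, 1.8385, -0.0178]
J₁: ẑ×o_n = [-1.8385, -0.7272, 0.0000], ω = ẑ
J2: z=[0.0000, 0.0000, 1.0000] o=[-0.5445, 0.5445, 0.0000] → [-1.2940, -0.1827, 0.0000, 0.0000, 0.0000, 1.0000]
J3: z=[0.2250, 0.9744, 0.0000] o=[-0.4178, 0.5152, 0.5000] → [-0.5045, 0.1165, 0.5991, 0.2250, 0.9744, 0.0000]
J4: z=[-0.9742, 0.2249, 0.0175] o=[-0.4278, 0.5175, -0.0899] → [-0.0068, 0.0651, -1.2195, -0.9742, 0.2249, 0.0175]
J5: z=[-0.9742, 0.2249, 0.0175] o=[-0.2663, 1.1983, 0.1510] → [-0.0491, -0.1724, -0.5200, -0.9742, 0.2249, 0.0175]
q̇ = J⁺·V = [-0.4710, -0.5790, -0.6160, 0.4810, 0.1010]

-0.4710 -0.5790 -0.6160 0.4810 0.1010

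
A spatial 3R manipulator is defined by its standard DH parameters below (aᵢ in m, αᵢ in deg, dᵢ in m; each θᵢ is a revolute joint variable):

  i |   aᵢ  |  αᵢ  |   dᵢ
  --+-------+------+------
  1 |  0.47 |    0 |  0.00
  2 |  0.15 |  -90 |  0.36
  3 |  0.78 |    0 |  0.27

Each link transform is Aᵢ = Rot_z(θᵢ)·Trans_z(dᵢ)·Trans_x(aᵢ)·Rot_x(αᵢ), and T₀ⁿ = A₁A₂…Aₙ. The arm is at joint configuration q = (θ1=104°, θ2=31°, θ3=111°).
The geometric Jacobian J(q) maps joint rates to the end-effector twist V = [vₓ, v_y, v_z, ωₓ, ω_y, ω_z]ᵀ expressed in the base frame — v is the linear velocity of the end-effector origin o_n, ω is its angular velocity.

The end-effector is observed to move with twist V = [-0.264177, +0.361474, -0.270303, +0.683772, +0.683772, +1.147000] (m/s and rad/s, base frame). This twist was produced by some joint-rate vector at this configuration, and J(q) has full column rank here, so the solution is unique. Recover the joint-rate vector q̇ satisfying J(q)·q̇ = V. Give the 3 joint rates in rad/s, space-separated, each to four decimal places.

0.1980 0.9490 -0.9670

o_n = [-0.2130, 0.1735, -0.3682]
J₁: ẑ×o_n = [-0.1735, -0.2130, 0.0000], ω = ẑ
J2: z=[0.0000, 0.0000, 1.0000] o=[-0.1137, 0.4560, 0.0000] → [0.2825, -0.0993, 0.0000, 0.0000, 0.0000, 1.0000]
J3: z=[-0.7071, -0.7071, 0.0000] o=[-0.2198, 0.5621, 0.3600] → [0.5149, -0.5149, 0.2795, -0.7071, -0.7071, 0.0000]
q̇ = J⁺·V = [0.1980, 0.9490, -0.9670]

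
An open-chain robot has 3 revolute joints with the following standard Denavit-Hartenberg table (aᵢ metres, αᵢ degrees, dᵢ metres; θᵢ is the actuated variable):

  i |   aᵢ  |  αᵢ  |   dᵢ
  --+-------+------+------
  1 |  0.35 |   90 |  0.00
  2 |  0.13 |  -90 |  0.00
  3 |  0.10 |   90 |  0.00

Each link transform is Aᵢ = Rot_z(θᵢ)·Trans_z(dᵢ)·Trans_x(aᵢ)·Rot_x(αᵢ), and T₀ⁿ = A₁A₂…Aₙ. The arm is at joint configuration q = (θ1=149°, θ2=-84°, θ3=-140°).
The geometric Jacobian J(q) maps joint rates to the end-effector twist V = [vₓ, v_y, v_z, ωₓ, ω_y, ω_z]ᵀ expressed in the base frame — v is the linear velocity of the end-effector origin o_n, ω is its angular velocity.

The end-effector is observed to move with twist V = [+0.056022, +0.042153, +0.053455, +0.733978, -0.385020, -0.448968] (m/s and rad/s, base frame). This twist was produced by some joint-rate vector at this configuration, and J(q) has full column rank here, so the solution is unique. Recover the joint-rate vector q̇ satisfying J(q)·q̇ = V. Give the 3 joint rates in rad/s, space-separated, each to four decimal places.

o_n = [-0.2717, 0.2382, -0.0531]
J₁: ẑ×o_n = [-0.2382, -0.2717, 0.0000], ω = ẑ
J2: z=[0.5150, 0.8572, 0.0000] o=[-0.3000, 0.1803, 0.0000] → [-0.0455, 0.0274, 0.0056, 0.5150, 0.8572, 0.0000]
J3: z=[-0.8525, 0.5122, 0.1045] o=[-0.3117, 0.1873, -0.1293] → [0.0337, 0.0691, -0.0639, -0.8525, 0.5122, 0.1045]
q̇ = J⁺·V = [-0.3620, 0.0480, -0.8320]

-0.3620 0.0480 -0.8320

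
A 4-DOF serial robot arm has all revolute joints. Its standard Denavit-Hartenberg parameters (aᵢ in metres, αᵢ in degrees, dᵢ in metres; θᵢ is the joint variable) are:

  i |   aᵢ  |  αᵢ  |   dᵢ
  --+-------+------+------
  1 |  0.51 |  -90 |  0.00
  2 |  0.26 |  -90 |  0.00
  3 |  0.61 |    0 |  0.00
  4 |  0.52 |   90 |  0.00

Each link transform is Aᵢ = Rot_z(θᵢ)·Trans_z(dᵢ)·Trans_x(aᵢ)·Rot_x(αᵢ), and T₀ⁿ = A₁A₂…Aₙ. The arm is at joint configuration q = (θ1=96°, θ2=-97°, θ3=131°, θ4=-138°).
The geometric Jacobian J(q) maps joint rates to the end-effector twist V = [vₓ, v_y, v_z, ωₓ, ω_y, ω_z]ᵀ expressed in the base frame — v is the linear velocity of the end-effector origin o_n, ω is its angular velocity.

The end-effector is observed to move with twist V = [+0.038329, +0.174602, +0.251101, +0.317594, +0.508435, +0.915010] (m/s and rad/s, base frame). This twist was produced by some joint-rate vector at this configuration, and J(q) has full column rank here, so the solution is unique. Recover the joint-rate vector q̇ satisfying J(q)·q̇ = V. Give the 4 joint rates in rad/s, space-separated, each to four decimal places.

o_n = [0.3463, 0.5031, 0.3731]
J₁: ẑ×o_n = [-0.5031, 0.3463, 0.0000], ω = ẑ
J2: z=[-0.9945, -0.1045, 0.0000] o=[-0.0533, 0.5072, 0.0000] → [-0.0390, 0.3711, 0.0458, -0.9945, -0.1045, 0.0000]
J3: z=[-0.1037, 0.9871, 0.1219] o=[-0.0500, 0.4757, 0.2581] → [0.1102, 0.0602, -0.3940, -0.1037, 0.9871, 0.1219]
J4: z=[-0.1037, 0.9871, 0.1219] o=[0.4028, 0.5723, -0.1392] → [0.5141, 0.0463, 0.0629, -0.1037, 0.9871, 0.1219]
q̇ = J⁺·V = [0.8570, -0.3690, -0.5210, 0.9970]

0.8570 -0.3690 -0.5210 0.9970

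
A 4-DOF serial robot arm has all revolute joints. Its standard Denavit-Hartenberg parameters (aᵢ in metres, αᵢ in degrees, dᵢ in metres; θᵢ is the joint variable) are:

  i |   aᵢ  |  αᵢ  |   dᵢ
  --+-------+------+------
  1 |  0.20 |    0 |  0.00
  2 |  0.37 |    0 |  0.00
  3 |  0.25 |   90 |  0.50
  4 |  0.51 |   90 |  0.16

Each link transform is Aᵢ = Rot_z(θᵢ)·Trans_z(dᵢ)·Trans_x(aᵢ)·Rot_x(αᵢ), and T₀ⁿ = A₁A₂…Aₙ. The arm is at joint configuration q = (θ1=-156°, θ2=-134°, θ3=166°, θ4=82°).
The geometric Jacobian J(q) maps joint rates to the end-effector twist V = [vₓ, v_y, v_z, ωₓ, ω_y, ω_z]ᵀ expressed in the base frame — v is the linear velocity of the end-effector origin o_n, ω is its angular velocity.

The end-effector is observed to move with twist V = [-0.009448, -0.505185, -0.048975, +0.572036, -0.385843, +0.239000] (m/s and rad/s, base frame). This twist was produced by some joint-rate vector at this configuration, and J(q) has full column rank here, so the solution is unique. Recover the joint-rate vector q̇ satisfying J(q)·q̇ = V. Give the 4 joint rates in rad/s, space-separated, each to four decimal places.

0.5850 -0.8600 0.5140 -0.6900

o_n = [-0.3683, 0.0897, 1.0050]
J₁: ẑ×o_n = [-0.0897, -0.3683, 0.0000], ω = ẑ
J2: z=[0.0000, 0.0000, 1.0000] o=[-0.1827, -0.0813, 0.0000] → [-0.1711, -0.1856, 0.0000, 0.0000, 0.0000, 1.0000]
J3: z=[0.0000, 0.0000, 1.0000] o=[-0.0562, 0.2663, 0.0000] → [0.1766, -0.3121, 0.0000, 0.0000, 0.0000, 1.0000]
J4: z=[-0.8290, 0.5592, 0.0000] o=[-0.1960, 0.0591, 0.5000] → [0.2824, 0.4187, 0.0710, -0.8290, 0.5592, 0.0000]
q̇ = J⁺·V = [0.5850, -0.8600, 0.5140, -0.6900]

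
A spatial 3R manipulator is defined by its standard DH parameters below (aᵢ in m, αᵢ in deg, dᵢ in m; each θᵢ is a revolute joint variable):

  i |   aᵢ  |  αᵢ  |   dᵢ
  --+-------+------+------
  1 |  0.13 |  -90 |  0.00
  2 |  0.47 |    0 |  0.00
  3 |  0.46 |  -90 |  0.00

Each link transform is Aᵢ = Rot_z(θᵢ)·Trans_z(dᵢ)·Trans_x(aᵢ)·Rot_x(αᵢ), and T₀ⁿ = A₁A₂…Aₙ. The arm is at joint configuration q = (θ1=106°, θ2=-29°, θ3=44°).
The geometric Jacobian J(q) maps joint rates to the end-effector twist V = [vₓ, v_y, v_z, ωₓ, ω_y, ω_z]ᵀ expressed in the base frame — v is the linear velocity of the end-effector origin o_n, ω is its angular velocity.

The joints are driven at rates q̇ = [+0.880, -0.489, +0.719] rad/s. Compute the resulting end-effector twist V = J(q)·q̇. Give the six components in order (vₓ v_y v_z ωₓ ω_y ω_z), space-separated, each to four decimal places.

o_n = [-0.2716, 0.9472, 0.1088]
J₁: ẑ×o_n = [-0.9472, -0.2716, 0.0000], ω = ẑ
J2: z=[-0.9613, -0.2756, 0.0000] o=[-0.0358, 0.1250, 0.0000] → [-0.0300, 0.1046, -0.8554, -0.9613, -0.2756, 0.0000]
J3: z=[-0.9613, -0.2756, 0.0000] o=[-0.1491, 0.5201, 0.2279] → [0.0328, -0.1144, -0.4443, -0.9613, -0.2756, 0.0000]
V = J·q̇ = [-0.7953, -0.3724, 0.0988, -0.2211, -0.0634, 0.8800]

-0.7953 -0.3724 0.0988 -0.2211 -0.0634 0.8800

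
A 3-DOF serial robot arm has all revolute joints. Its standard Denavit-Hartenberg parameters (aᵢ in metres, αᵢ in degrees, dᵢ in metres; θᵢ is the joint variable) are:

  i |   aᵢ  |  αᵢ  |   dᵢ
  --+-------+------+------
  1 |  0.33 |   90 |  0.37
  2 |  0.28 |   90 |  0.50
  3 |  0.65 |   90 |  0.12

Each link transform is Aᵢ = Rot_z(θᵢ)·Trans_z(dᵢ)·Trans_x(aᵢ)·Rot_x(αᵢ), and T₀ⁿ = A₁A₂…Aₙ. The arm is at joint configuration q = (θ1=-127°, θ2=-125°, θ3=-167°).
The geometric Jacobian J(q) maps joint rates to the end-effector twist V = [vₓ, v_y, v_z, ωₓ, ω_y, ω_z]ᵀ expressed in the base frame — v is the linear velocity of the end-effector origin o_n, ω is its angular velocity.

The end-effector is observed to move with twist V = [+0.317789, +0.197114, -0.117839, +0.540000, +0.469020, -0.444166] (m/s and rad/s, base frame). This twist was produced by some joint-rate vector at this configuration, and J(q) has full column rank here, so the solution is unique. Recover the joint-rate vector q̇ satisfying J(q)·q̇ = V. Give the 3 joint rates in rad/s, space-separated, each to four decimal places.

-0.9340 -0.1490 0.8540

o_n = [-0.5440, -0.1340, 0.7283]
J₁: ẑ×o_n = [0.1340, -0.5440, 0.0000], ω = ẑ
J2: z=[-0.7986, 0.6018, 0.0000] o=[-0.1986, -0.2635, 0.3700] → [0.2156, 0.2861, 0.1044, -0.7986, 0.6018, 0.0000]
J3: z=[0.4930, 0.6542, 0.5736] o=[-0.5013, 0.1656, 0.1406] → [0.5563, -0.3142, -0.1198, 0.4930, 0.6542, 0.5736]
q̇ = J⁺·V = [-0.9340, -0.1490, 0.8540]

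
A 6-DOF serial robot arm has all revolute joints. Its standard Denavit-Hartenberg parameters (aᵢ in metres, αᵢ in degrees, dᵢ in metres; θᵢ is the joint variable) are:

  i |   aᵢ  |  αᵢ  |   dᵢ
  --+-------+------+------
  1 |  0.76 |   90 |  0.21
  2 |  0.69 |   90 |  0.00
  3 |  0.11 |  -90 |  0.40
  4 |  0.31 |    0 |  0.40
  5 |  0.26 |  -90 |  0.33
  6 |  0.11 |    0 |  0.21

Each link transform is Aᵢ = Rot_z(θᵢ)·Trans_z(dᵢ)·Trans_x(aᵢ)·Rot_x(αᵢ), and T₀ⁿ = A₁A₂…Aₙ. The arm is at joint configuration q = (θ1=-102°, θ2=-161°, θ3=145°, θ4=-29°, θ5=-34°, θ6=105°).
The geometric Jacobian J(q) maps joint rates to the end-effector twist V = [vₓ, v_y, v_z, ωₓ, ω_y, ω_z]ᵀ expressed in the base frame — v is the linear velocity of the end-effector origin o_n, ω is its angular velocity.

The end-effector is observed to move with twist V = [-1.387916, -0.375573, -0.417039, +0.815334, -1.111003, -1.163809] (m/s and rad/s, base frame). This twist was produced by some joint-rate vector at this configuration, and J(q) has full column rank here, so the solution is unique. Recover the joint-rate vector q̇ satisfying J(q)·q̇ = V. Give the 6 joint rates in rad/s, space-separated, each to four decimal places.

-0.6910 -0.1900 -0.6930 0.7630 0.3330 0.1160

o_n = [-0.0344, -0.7616, 0.9066]
J₁: ẑ×o_n = [0.7616, -0.0344, 0.0000], ω = ẑ
J2: z=[-0.9781, 0.2079, 0.0000] o=[-0.1580, -0.7434, 0.2100] → [0.1448, 0.6814, -0.0079, -0.9781, 0.2079, 0.0000]
J3: z=[0.0677, 0.3185, 0.9455] o=[-0.0224, -0.1052, -0.0146] → [0.9140, -0.0737, -0.0406, 0.0677, 0.3185, 0.9455]
J4: z=[0.6885, -0.7008, 0.1867] o=[-0.0747, -0.0481, 0.3929] → [-0.2268, -0.3462, -0.4630, 0.6885, -0.7008, 0.1867]
J5: z=[0.6885, -0.7008, 0.1867] o=[0.0151, -0.4536, 0.6820] → [-0.0999, -0.1639, -0.2467, 0.6885, -0.7008, 0.1867]
J6: z=[-0.6741, -0.7133, -0.1916] o=[0.1727, -0.6864, 0.9942] → [0.0480, -0.0193, -0.0971, -0.6741, -0.7133, -0.1916]
q̇ = J⁺·V = [-0.6910, -0.1900, -0.6930, 0.7630, 0.3330, 0.1160]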